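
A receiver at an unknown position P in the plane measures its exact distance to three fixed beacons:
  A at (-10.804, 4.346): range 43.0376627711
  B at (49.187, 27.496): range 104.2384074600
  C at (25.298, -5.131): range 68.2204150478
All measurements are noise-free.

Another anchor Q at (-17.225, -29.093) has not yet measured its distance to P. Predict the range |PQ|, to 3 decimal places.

21.667

eq1: (x + 10.804)² + (y − 4.346)² = 43.0376627711²
eq2: (x − 49.187)² + (y − 27.496)² = 104.2384074600²
eq3: (x − 25.298)² + (y + 5.131)² = 68.2204150478²
eq3−eq1, eq3−eq2 (x²,y² cancel):
  -72.204·x + 18.954·y = 2271.082779
  47.778·x + 65.254·y = -3702.545541
det = -72.204·65.254 − 18.954·47.778 = -5617.184028
x = (2271.082779·65.254 − 18.954·-3702.545541) / -5617.184028 = -38.876292
y = (-72.204·-3702.545541 − 2271.082779·47.778) / -5617.184028 = -28.275877
|P − Q| = √((-38.876292 − -17.225)² + (-28.275877 − -29.093)²) = 21.666705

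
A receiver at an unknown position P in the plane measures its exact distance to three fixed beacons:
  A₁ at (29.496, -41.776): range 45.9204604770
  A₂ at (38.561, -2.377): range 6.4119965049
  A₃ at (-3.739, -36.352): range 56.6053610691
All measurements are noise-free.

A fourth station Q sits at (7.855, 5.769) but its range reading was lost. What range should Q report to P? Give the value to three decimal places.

eq1: (x − 29.496)² + (y + 41.776)² = 45.9204604770²
eq2: (x − 38.561)² + (y + 2.377)² = 6.4119965049²
eq3: (x + 3.739)² + (y + 36.352)² = 56.6053610691²
eq1−eq3, eq1−eq2 (x²,y² cancel):
  -66.470·x + 10.848·y = -2375.278378
  18.130·x + 78.798·y = 944.927649
det = -66.470·78.798 − 10.848·18.130 = -5434.377300
x = (-2375.278378·78.798 − 10.848·944.927649) / -5434.377300 = 36.327577
y = (-66.470·944.927649 − -2375.278378·18.130) / -5434.377300 = 3.633451
|P − Q| = √((36.327577 − 7.855)² + (3.633451 − 5.769)²) = 28.552552

28.553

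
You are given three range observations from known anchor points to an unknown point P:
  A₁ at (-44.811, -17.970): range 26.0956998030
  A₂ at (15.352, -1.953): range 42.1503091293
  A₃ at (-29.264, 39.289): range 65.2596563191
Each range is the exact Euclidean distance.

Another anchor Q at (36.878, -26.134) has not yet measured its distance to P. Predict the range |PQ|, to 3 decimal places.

eq1: (x + 44.811)² + (y + 17.970)² = 26.0956998030²
eq2: (x − 15.352)² + (y + 1.953)² = 42.1503091293²
eq3: (x + 29.264)² + (y − 39.289)² = 65.2596563191²
eq1−eq3, eq1−eq2 (x²,y² cancel):
  31.094·x + 114.518·y = -3508.776599
  120.326·x + 32.034·y = -3187.111519
det = 31.094·32.034 − 114.518·120.326 = -12783.427672
x = (-3508.776599·32.034 − 114.518·-3187.111519) / -12783.427672 = -19.758510
y = (31.094·-3187.111519 − -3508.776599·120.326) / -12783.427672 = -25.274677
|P − Q| = √((-19.758510 − 36.878)² + (-25.274677 − -26.134)²) = 56.643029

56.643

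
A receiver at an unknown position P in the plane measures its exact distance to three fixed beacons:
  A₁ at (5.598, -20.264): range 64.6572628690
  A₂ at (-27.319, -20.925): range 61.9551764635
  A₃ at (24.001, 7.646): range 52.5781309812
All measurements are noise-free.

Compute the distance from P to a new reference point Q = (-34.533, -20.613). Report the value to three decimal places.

eq1: (x − 5.598)² + (y + 20.264)² = 64.6572628690²
eq2: (x + 27.319)² + (y + 20.925)² = 61.9551764635²
eq3: (x − 24.001)² + (y − 7.646)² = 52.5781309812²
eq1−eq3, eq1−eq2 (x²,y² cancel):
  36.806·x + 55.820·y = 1608.643801
  -65.834·x − 1.322·y = 1084.333837
det = 36.806·-1.322 − 55.820·-65.834 = 3626.196348
x = (1608.643801·-1.322 − 55.820·1084.333837) / 3626.196348 = -17.278199
y = (36.806·1084.333837 − 1608.643801·-65.834) / 3626.196348 = 40.211128
|P − Q| = √((-17.278199 − -34.533)² + (40.211128 − -20.613)²) = 63.224226

63.224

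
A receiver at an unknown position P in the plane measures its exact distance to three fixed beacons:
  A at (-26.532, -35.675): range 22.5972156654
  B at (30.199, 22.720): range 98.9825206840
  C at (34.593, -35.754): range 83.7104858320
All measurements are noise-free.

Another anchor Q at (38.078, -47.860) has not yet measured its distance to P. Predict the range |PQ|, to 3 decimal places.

eq1: (x + 26.532)² + (y + 35.675)² = 22.5972156654²
eq2: (x − 30.199)² + (y − 22.720)² = 98.9825206840²
eq3: (x − 34.593)² + (y + 35.754)² = 83.7104858320²
eq2−eq3, eq2−eq1 (x²,y² cancel):
  8.788·x − 116.948·y = 3836.940127
  -113.462·x − 116.790·y = 9835.379893
det = 8.788·-116.790 − -116.948·-113.462 = -14295.504496
x = (3836.940127·-116.790 − -116.948·9835.379893) / -14295.504496 = -49.114165
y = (8.788·9835.379893 − 3836.940127·-113.462) / -14295.504496 = -36.499602
|P − Q| = √((-49.114165 − 38.078)² + (-36.499602 − -47.860)²) = 87.929132

87.929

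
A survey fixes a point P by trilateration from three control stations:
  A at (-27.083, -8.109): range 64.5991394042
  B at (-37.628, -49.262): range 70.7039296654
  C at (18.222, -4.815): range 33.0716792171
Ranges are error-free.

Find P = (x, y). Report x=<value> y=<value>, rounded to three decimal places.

eq1: (x + 27.083)² + (y + 8.109)² = 64.5991394042²
eq2: (x + 37.628)² + (y + 49.262)² = 70.7039296654²
eq3: (x − 18.222)² + (y + 4.815)² = 33.0716792171²
eq1−eq3, eq1−eq2 (x²,y² cancel):
  90.610·x + 6.588·y = 2635.293585
  -21.090·x − 82.306·y = 2217.369400
det = 90.610·-82.306 − 6.588·-21.090 = -7318.805740
x = (2635.293585·-82.306 − 6.588·2217.369400) / -7318.805740 = 31.632005
y = (90.610·2217.369400 − 2635.293585·-21.090) / -7318.805740 = -35.045907

x=31.632 y=-35.046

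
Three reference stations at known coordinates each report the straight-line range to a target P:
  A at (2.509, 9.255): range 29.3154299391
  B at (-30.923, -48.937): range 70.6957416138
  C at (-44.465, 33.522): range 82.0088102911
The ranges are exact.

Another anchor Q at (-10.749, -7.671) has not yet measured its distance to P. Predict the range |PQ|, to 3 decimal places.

eq1: (x − 2.509)² + (y − 9.255)² = 29.3154299391²
eq2: (x + 30.923)² + (y + 48.937)² = 70.6957416138²
eq3: (x + 44.465)² + (y − 33.522)² = 82.0088102911²
eq2−eq3, eq2−eq1 (x²,y² cancel):
  -27.084·x + 164.918·y = -1977.758272
  66.864·x + 116.384·y = 879.381658
det = -27.084·116.384 − 164.918·66.864 = -14179.221408
x = (-1977.758272·116.384 − 164.918·879.381658) / -14179.221408 = 26.461628
y = (-27.084·879.381658 − -1977.758272·66.864) / -14179.221408 = -7.646658
|P − Q| = √((26.461628 − -10.749)² + (-7.646658 − -7.671)²) = 37.210636

37.211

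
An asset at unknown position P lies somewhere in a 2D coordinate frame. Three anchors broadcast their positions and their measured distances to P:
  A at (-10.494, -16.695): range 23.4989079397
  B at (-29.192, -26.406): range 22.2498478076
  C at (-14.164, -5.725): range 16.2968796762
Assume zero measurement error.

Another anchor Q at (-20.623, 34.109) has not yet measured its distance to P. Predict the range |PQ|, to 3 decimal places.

39.523

eq1: (x + 10.494)² + (y + 16.695)² = 23.4989079397²
eq2: (x + 29.192)² + (y + 26.406)² = 22.2498478076²
eq3: (x + 14.164)² + (y + 5.725)² = 16.2968796762²
eq1−eq2, eq1−eq3 (x²,y² cancel):
  -37.396·x − 19.422·y = 1217.745586
  -7.340·x + 21.940·y = 131.157847
det = -37.396·21.940 − -19.422·-7.340 = -963.025720
x = (1217.745586·21.940 − -19.422·131.157847) / -963.025720 = -30.388270
y = (-37.396·131.157847 − 1217.745586·-7.340) / -963.025720 = -4.188334
|P − Q| = √((-30.388270 − -20.623)² + (-4.188334 − 34.109)²) = 39.522732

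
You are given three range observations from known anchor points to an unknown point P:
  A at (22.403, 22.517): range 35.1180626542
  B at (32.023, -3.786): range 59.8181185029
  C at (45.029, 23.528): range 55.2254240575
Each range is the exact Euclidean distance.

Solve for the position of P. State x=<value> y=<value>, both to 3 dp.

x=-7.246 y=41.338

eq1: (x − 22.403)² + (y − 22.517)² = 35.1180626542²
eq2: (x − 32.023)² + (y + 3.786)² = 59.8181185029²
eq3: (x − 45.029)² + (y − 23.528)² = 55.2254240575²
eq1−eq3, eq1−eq2 (x²,y² cancel):
  45.252·x + 2.022·y = -244.301211
  19.240·x − 52.606·y = -2314.032350
det = 45.252·-52.606 − 2.022·19.240 = -2419.429992
x = (-244.301211·-52.606 − 2.022·-2314.032350) / -2419.429992 = -7.245791
y = (45.252·-2314.032350 − -244.301211·19.240) / -2419.429992 = 41.337934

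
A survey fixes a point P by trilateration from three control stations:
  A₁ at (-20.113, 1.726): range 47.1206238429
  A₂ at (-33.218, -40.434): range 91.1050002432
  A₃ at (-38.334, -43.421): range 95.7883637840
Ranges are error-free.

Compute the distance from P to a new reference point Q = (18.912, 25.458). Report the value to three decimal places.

27.570

eq1: (x + 20.113)² + (y − 1.726)² = 47.1206238429²
eq2: (x + 33.218)² + (y + 40.434)² = 91.1050002432²
eq3: (x + 38.334)² + (y + 43.421)² = 95.7883637840²
eq3−eq2, eq3−eq1 (x²,y² cancel):
  10.232·x + 5.974·y = 258.754650
  36.442·x + 90.294·y = 4007.690493
det = 10.232·90.294 − 5.974·36.442 = 706.183700
x = (258.754650·90.294 − 5.974·4007.690493) / 706.183700 = -0.818414
y = (10.232·4007.690493 − 258.754650·36.442) / 706.183700 = 44.715210
|P − Q| = √((-0.818414 − 18.912)² + (44.715210 − 25.458)²) = 27.570444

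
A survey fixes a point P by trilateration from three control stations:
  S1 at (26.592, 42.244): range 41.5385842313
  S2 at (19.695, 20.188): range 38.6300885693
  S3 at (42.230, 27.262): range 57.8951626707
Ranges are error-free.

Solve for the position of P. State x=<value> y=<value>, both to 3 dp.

x=-14.704 y=37.765

eq1: (x − 26.592)² + (y − 42.244)² = 41.5385842313²
eq2: (x − 19.695)² + (y − 20.188)² = 38.6300885693²
eq3: (x − 42.230)² + (y − 27.262)² = 57.8951626707²
eq3−eq2, eq3−eq1 (x²,y² cancel):
  -45.070·x − 14.148·y = 128.424943
  -31.276·x + 29.964·y = 1591.496337
det = -45.070·29.964 − -14.148·-31.276 = -1792.970328
x = (128.424943·29.964 − -14.148·1591.496337) / -1792.970328 = -14.704435
y = (-45.070·1591.496337 − 128.424943·-31.276) / -1792.970328 = 37.765333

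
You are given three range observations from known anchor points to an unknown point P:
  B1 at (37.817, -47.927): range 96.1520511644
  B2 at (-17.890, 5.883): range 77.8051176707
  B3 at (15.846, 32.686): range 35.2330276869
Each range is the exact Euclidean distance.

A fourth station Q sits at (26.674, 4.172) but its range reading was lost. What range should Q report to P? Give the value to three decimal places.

eq1: (x − 37.817)² + (y + 47.927)² = 96.1520511644²
eq2: (x + 17.890)² + (y − 5.883)² = 77.8051176707²
eq3: (x − 15.846)² + (y − 32.686)² = 35.2330276869²
eq2−eq1, eq2−eq3 (x²,y² cancel):
  111.414·x − 107.620·y = 180.880422
  67.472·x + 53.606·y = 5777.078619
det = 111.414·53.606 − -107.620·67.472 = 13233.795524
x = (180.880422·53.606 − -107.620·5777.078619) / 13233.795524 = 47.713105
y = (111.414·5777.078619 − 180.880422·67.472) / 13233.795524 = 47.714435
|P − Q| = √((47.713105 − 26.674)² + (47.714435 − 4.172)²) = 48.358945

48.359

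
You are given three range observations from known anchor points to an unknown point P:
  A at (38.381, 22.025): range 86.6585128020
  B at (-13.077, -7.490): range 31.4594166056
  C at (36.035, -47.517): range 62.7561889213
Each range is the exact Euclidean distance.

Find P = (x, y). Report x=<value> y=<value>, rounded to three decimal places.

x=-25.711 y=-36.301

eq1: (x − 38.381)² + (y − 22.025)² = 86.6585128020²
eq2: (x + 13.077)² + (y + 7.490)² = 31.4594166056²
eq3: (x − 36.035)² + (y + 47.517)² = 62.7561889213²
eq1−eq3, eq1−eq2 (x²,y² cancel):
  -4.692·x − 139.084·y = 5169.543321
  -102.916·x − 59.030·y = 4788.909191
det = -4.692·-59.030 − -139.084·-102.916 = -14037.000184
x = (5169.543321·-59.030 − -139.084·4788.909191) / -14037.000184 = -25.710800
y = (-4.692·4788.909191 − 5169.543321·-102.916) / -14037.000184 = -36.301144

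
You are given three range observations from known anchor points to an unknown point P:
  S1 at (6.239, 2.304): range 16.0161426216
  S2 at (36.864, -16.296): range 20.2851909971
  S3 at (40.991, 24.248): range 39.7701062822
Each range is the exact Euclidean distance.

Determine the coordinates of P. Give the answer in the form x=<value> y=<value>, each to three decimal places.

x=18.202 y=-8.345

eq1: (x − 6.239)² + (y − 2.304)² = 16.0161426216²
eq2: (x − 36.864)² + (y + 16.296)² = 20.2851909971²
eq3: (x − 40.991)² + (y − 24.248)² = 39.7701062822²
eq2−eq3, eq2−eq1 (x²,y² cancel):
  8.254·x + 81.088·y = -526.458907
  -61.250·x + 37.200·y = -1425.308426
det = 8.254·37.200 − 81.088·-61.250 = 5273.688800
x = (-526.458907·37.200 − 81.088·-1425.308426) / 5273.688800 = 18.201897
y = (8.254·-1425.308426 − -526.458907·-61.250) / 5273.688800 = -8.345222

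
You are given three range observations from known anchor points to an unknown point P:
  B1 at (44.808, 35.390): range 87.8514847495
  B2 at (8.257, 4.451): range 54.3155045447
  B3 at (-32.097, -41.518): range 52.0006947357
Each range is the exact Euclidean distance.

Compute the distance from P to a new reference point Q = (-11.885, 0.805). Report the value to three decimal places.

eq1: (x − 44.808)² + (y − 35.390)² = 87.8514847495²
eq2: (x − 8.257)² + (y − 4.451)² = 54.3155045447²
eq3: (x + 32.097)² + (y + 41.518)² = 52.0006947357²
eq1−eq3, eq1−eq2 (x²,y² cancel):
  -153.810·x − 153.816·y = 4507.563889
  -73.102·x − 61.878·y = 1595.489825
det = -153.810·-61.878 − -153.816·-73.102 = -1726.802052
x = (4507.563889·-61.878 − -153.816·1595.489825) / -1726.802052 = 19.404179
y = (-153.810·1595.489825 − 4507.563889·-73.102) / -1726.802052 = -48.708331
|P − Q| = √((19.404179 − -11.885)² + (-48.708331 − 0.805)²) = 58.571176

58.571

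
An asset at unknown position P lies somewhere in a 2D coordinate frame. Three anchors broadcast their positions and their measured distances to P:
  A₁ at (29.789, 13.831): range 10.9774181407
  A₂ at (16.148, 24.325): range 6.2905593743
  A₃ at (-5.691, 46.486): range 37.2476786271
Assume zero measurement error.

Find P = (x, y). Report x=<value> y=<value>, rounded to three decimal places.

x=21.518 y=21.049

eq1: (x − 29.789)² + (y − 13.831)² = 10.9774181407²
eq2: (x − 16.148)² + (y − 24.325)² = 6.2905593743²
eq3: (x + 5.691)² + (y − 46.486)² = 37.2476786271²
eq2−eq3, eq2−eq1 (x²,y² cancel):
  -43.678·x + 44.322·y = -6.946278
  27.282·x − 20.988·y = 145.284981
det = -43.678·-20.988 − 44.322·27.282 = -292.478940
x = (-6.946278·-20.988 − 44.322·145.284981) / -292.478940 = 21.517900
y = (-43.678·145.284981 − -6.946278·27.282) / -292.478940 = 21.048521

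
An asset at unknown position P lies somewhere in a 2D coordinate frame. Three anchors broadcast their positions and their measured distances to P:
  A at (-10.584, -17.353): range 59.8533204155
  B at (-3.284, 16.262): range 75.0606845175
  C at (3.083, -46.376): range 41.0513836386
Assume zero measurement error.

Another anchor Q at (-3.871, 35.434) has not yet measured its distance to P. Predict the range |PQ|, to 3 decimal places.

91.079

eq1: (x + 10.584)² + (y + 17.353)² = 59.8533204155²
eq2: (x + 3.284)² + (y − 16.262)² = 75.0606845175²
eq3: (x − 3.083)² + (y + 46.376)² = 41.0513836386²
eq3−eq1, eq3−eq2 (x²,y² cancel):
  -27.334·x + 58.046·y = -3644.294466
  -12.734·x + 125.276·y = -5833.891227
det = -27.334·125.276 − 58.046·-12.734 = -2685.136420
x = (-3644.294466·125.276 − 58.046·-5833.891227) / -2685.136420 = 43.911580
y = (-27.334·-5833.891227 − -3644.294466·-12.734) / -2685.136420 = -42.104802
|P − Q| = √((43.911580 − -3.871)² + (-42.104802 − 35.434)²) = 91.079310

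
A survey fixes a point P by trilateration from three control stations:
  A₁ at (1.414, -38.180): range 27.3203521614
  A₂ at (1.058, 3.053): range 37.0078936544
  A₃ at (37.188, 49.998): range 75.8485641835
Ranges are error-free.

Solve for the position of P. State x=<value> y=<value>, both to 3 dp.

x=25.297 y=-24.913

eq1: (x − 1.414)² + (y + 38.180)² = 27.3203521614²
eq2: (x − 1.058)² + (y − 3.053)² = 37.0078936544²
eq3: (x − 37.188)² + (y − 49.998)² = 75.8485641835²
eq3−eq2, eq3−eq1 (x²,y² cancel):
  -72.260·x − 93.890·y = 511.113321
  -71.548·x − 176.356·y = 2583.567494
det = -72.260·-176.356 − -93.890·-71.548 = 6025.842840
x = (511.113321·-176.356 − -93.890·2583.567494) / 6025.842840 = 25.296586
y = (-72.260·2583.567494 − 511.113321·-71.548) / 6025.842840 = -24.912606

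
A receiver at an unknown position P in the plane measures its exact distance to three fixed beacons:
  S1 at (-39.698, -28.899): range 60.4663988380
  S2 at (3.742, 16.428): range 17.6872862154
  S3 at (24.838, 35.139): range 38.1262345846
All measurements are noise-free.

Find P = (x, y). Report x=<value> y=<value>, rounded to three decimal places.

eq1: (x + 39.698)² + (y + 28.899)² = 60.4663988380²
eq2: (x − 3.742)² + (y − 16.428)² = 17.6872862154²
eq3: (x − 24.838)² + (y − 35.139)² = 38.1262345846²
eq2−eq1, eq2−eq3 (x²,y² cancel):
  -86.880·x − 90.654·y = -1216.143638
  42.192·x + 37.422·y = 427.024147
det = -86.880·37.422 − -90.654·42.192 = 573.650208
x = (-1216.143638·37.422 − -90.654·427.024147) / 573.650208 = -11.852310
y = (-86.880·427.024147 − -1216.143638·42.192) / 573.650208 = 24.774112

x=-11.852 y=24.774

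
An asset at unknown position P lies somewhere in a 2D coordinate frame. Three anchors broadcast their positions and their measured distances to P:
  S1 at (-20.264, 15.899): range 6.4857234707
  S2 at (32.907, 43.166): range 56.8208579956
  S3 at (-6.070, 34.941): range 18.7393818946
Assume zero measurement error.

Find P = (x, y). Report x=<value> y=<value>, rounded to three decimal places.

eq1: (x + 20.264)² + (y − 15.899)² = 6.4857234707²
eq2: (x − 32.907)² + (y − 43.166)² = 56.8208579956²
eq3: (x + 6.070)² + (y − 34.941)² = 18.7393818946²
eq2−eq1, eq2−eq3 (x²,y² cancel):
  -106.342·x − 54.534·y = 903.778986
  -77.954·x − 16.450·y = 1188.989646
det = -106.342·-16.450 − -54.534·-77.954 = -2501.817536
x = (903.778986·-16.450 − -54.534·1188.989646) / -2501.817536 = -19.974757
y = (-106.342·1188.989646 − 903.778986·-77.954) / -2501.817536 = 22.378271

x=-19.975 y=22.378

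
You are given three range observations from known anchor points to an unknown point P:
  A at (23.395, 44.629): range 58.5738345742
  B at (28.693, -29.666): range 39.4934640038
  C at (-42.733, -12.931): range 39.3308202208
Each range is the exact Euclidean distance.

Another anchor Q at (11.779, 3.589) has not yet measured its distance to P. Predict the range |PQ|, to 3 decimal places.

eq1: (x − 23.395)² + (y − 44.629)² = 58.5738345742²
eq2: (x − 28.693)² + (y + 29.666)² = 39.4934640038²
eq3: (x + 42.733)² + (y + 12.931)² = 39.3308202208²
eq1−eq2, eq1−eq3 (x²,y² cancel):
  10.596·x − 148.590·y = 1035.446537
  -132.256·x − 115.120·y = 1338.227061
det = 10.596·-115.120 − -148.590·-132.256 = -20871.730560
x = (1035.446537·-115.120 − -148.590·1338.227061) / -20871.730560 = -3.816001
y = (10.596·1338.227061 − 1035.446537·-132.256) / -20871.730560 = -7.240601
|P − Q| = √((-3.816001 − 11.779)² + (-7.240601 − 3.589)²) = 18.986425

18.986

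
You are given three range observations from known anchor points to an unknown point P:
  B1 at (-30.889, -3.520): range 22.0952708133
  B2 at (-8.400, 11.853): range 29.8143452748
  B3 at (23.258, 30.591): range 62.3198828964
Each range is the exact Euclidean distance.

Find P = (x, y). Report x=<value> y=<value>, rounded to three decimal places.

x=-37.673 y=17.508

eq1: (x + 30.889)² + (y + 3.520)² = 22.0952708133²
eq2: (x + 8.400)² + (y − 11.853)² = 29.8143452748²
eq3: (x − 23.258)² + (y − 30.591)² = 62.3198828964²
eq2−eq1, eq2−eq3 (x²,y² cancel):
  -44.978·x − 30.746·y = 1156.161304
  63.316·x + 37.476·y = -1729.182384
det = -44.978·37.476 − -30.746·63.316 = 261.118208
x = (1156.161304·37.476 − -30.746·-1729.182384) / 261.118208 = -37.673131
y = (-44.978·-1729.182384 − 1156.161304·63.316) / 261.118208 = 17.507995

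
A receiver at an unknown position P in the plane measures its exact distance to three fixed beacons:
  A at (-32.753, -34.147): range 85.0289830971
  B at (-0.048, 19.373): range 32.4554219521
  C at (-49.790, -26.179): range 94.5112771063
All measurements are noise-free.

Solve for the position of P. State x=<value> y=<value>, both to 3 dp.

x=32.388 y=20.503

eq1: (x + 32.753)² + (y + 34.147)² = 85.0289830971²
eq2: (x + 0.048)² + (y − 19.373)² = 32.4554219521²
eq3: (x + 49.790)² + (y + 26.179)² = 94.5112771063²
eq1−eq2, eq1−eq3 (x²,y² cancel):
  65.410·x + 107.040·y = 4313.112367
  -34.074·x + 15.936·y = -776.846011
det = 65.410·15.936 − 107.040·-34.074 = 4689.654720
x = (4313.112367·15.936 − 107.040·-776.846011) / 4689.654720 = 32.387748
y = (65.410·-776.846011 − 4313.112367·-34.074) / 4689.654720 = 20.502894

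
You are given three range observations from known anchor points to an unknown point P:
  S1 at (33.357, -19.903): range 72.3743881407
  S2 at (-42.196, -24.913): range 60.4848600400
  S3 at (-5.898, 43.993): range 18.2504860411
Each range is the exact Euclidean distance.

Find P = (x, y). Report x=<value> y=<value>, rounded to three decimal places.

eq1: (x − 33.357)² + (y + 19.903)² = 72.3743881407²
eq2: (x + 42.196)² + (y + 24.913)² = 60.4848600400²
eq3: (x + 5.898)² + (y − 43.993)² = 18.2504860411²
eq1−eq2, eq1−eq3 (x²,y² cancel):
  -151.106·x − 10.020·y = 2471.974892
  -78.510·x + 127.792·y = 5366.323413
det = -151.106·127.792 − -10.020·-78.510 = -20096.808152
x = (2471.974892·127.792 − -10.020·5366.323413) / -20096.808152 = -18.394422
y = (-151.106·5366.323413 − 2471.974892·-78.510) / -20096.808152 = 30.691885

x=-18.394 y=30.692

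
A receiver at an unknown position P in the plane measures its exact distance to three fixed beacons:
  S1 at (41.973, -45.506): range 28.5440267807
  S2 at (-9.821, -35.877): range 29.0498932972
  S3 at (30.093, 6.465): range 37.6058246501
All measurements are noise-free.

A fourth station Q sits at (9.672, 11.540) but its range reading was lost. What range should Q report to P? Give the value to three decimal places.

eq1: (x − 41.973)² + (y + 45.506)² = 28.5440267807²
eq2: (x + 9.821)² + (y + 35.877)² = 29.0498932972²
eq3: (x − 30.093)² + (y − 6.465)² = 37.6058246501²
eq3−eq2, eq3−eq1 (x²,y² cancel):
  -79.828·x − 84.684·y = 1006.528043
  23.760·x − 103.942·y = 3484.580474
det = -79.828·-103.942 − -84.684·23.760 = 10309.573816
x = (1006.528043·-103.942 − -84.684·3484.580474) / 10309.573816 = 18.474835
y = (-79.828·3484.580474 − 1006.528043·23.760) / 10309.573816 = -29.301133
|P − Q| = √((18.474835 − 9.672)² + (-29.301133 − 11.540)²) = 41.779039

41.779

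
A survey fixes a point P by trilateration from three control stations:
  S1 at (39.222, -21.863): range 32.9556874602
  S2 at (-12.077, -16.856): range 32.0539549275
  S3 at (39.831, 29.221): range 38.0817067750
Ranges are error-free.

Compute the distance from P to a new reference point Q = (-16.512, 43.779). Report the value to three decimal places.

eq1: (x − 39.222)² + (y + 21.863)² = 32.9556874602²
eq2: (x + 12.077)² + (y + 16.856)² = 32.0539549275²
eq3: (x − 39.831)² + (y − 29.221)² = 38.0817067750²
eq3−eq2, eq3−eq1 (x²,y² cancel):
  -103.816·x − 92.154·y = -1587.636373
  -1.218·x − 102.168·y = -59.880294
det = -103.816·-102.168 − -92.154·-1.218 = 10494.429516
x = (-1587.636373·-102.168 − -92.154·-59.880294) / 10494.429516 = 14.930533
y = (-103.816·-59.880294 − -1587.636373·-1.218) / 10494.429516 = 0.408101
|P − Q| = √((14.930533 − -16.512)² + (0.408101 − 43.779)²) = 53.569280

53.569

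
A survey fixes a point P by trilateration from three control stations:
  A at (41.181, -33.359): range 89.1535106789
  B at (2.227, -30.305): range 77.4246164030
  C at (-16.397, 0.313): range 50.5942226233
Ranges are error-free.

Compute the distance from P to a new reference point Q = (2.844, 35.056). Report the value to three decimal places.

12.061

eq1: (x − 41.181)² + (y + 33.359)² = 89.1535106789²
eq2: (x − 2.227)² + (y + 30.305)² = 77.4246164030²
eq3: (x + 16.397)² + (y − 0.313)² = 50.5942226233²
eq3−eq2, eq3−eq1 (x²,y² cancel):
  37.248·x − 61.236·y = -2780.402886
  115.156·x − 67.344·y = -2848.835040
det = 37.248·-67.344 − -61.236·115.156 = 4543.263504
x = (-2780.402886·-67.344 − -61.236·-2848.835040) / 4543.263504 = 2.815639
y = (37.248·-2848.835040 − -2780.402886·115.156) / 4543.263504 = 47.117379
|P − Q| = √((2.815639 − 2.844)² + (47.117379 − 35.056)²) = 12.061412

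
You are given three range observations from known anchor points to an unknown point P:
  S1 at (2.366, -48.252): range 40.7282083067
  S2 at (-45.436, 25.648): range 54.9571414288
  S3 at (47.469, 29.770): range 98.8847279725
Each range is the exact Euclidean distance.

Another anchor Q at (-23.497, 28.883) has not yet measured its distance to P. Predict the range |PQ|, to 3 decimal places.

57.512

eq1: (x − 2.366)² + (y + 48.252)² = 40.7282083067²
eq2: (x + 45.436)² + (y − 25.648)² = 54.9571414288²
eq3: (x − 47.469)² + (y − 29.770)² = 98.8847279725²
eq3−eq1, eq3−eq2 (x²,y² cancel):
  -90.206·x − 156.044·y = 7313.697073
  -185.810·x − 8.244·y = 6340.593171
det = -90.206·-8.244 − -156.044·-185.810 = -28250.877376
x = (7313.697073·-8.244 − -156.044·6340.593171) / -28250.877376 = -32.888090
y = (-90.206·6340.593171 − 7313.697073·-185.810) / -28250.877376 = -27.857489
|P − Q| = √((-32.888090 − -23.497)² + (-27.857489 − 28.883)²) = 57.512396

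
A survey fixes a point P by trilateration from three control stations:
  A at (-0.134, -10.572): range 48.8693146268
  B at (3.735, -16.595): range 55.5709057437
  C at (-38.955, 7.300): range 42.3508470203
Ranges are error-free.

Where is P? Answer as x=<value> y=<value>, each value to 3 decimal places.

x=-9.210 y=37.447

eq1: (x + 0.134)² + (y + 10.572)² = 48.8693146268²
eq2: (x − 3.735)² + (y + 16.595)² = 55.5709057437²
eq3: (x + 38.955)² + (y − 7.300)² = 42.3508470203²
eq2−eq1, eq2−eq3 (x²,y² cancel):
  -7.738·x + 12.046·y = 522.356543
  -85.380·x + 47.790·y = 2575.969097
det = -7.738·47.790 − 12.046·-85.380 = 658.688460
x = (522.356543·47.790 − 12.046·2575.969097) / 658.688460 = -9.210279
y = (-7.738·2575.969097 − 522.356543·-85.380) / 658.688460 = 37.447070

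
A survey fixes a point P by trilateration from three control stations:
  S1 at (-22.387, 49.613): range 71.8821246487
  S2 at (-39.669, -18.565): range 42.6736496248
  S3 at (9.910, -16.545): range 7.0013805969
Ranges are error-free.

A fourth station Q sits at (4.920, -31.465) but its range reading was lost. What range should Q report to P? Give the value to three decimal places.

13.960

eq1: (x + 22.387)² + (y − 49.613)² = 71.8821246487²
eq2: (x + 39.669)² + (y + 18.565)² = 42.6736496248²
eq3: (x − 9.910)² + (y + 16.545)² = 7.0013805969²
eq1−eq3, eq1−eq2 (x²,y² cancel):
  64.594·x − 132.316·y = 2527.338101
  -34.564·x − 136.356·y = 2301.660720
det = 64.594·-136.356 − -132.316·-34.564 = -13381.149688
x = (2527.338101·-136.356 − -132.316·2301.660720) / -13381.149688 = 2.994599
y = (64.594·2301.660720 − 2527.338101·-34.564) / -13381.149688 = -17.638872
|P − Q| = √((2.994599 − 4.920)² + (-17.638872 − -31.465)²) = 13.959548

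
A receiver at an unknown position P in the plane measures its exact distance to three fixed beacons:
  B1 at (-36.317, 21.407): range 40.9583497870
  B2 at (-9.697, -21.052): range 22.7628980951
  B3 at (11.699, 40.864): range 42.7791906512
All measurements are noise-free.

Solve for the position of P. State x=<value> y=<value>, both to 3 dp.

x=-1.327 y=0.116

eq1: (x + 36.317)² + (y − 21.407)² = 40.9583497870²
eq2: (x + 9.697)² + (y + 21.052)² = 22.7628980951²
eq3: (x − 11.699)² + (y − 40.864)² = 42.7791906512²
eq3−eq1, eq3−eq2 (x²,y² cancel):
  -96.032·x − 38.914·y = 122.923776
  -42.792·x − 123.832·y = 42.395039
det = -96.032·-123.832 − -38.914·-42.792 = 10226.626736
x = (122.923776·-123.832 − -38.914·42.395039) / 10226.626736 = -1.327137
y = (-96.032·42.395039 − 122.923776·-42.792) / 10226.626736 = 0.116253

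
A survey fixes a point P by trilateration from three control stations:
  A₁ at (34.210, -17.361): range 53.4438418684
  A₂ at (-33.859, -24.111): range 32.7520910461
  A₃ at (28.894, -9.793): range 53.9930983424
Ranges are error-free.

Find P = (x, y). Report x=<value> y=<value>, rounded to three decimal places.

x=-10.331 y=-46.896

eq1: (x − 34.210)² + (y + 17.361)² = 53.4438418684²
eq2: (x + 33.859)² + (y + 24.111)² = 32.7520910461²
eq3: (x − 28.894)² + (y + 9.793)² = 53.9930983424²
eq2−eq3, eq2−eq1 (x²,y² cancel):
  125.506·x + 28.636·y = -2639.561318
  136.138·x + 13.500·y = -2039.588547
det = 125.506·13.500 − 28.636·136.138 = -2204.116768
x = (-2639.561318·13.500 − 28.636·-2039.588547) / -2204.116768 = -10.331385
y = (125.506·-2039.588547 − -2639.561318·136.138) / -2204.116768 = -46.895881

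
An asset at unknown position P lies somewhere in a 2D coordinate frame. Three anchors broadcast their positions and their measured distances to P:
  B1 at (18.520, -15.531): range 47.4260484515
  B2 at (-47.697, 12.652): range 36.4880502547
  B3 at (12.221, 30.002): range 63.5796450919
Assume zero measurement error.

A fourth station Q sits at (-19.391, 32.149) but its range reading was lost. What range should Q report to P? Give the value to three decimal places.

eq1: (x − 18.520)² + (y + 15.531)² = 47.4260484515²
eq2: (x + 47.697)² + (y − 12.652)² = 36.4880502547²
eq3: (x − 12.221)² + (y − 30.002)² = 63.5796450919²
eq3−eq2, eq3−eq1 (x²,y² cancel):
  -119.836·x − 34.700·y = 4096.597527
  12.598·x − 91.066·y = 1327.870714
det = -119.836·-91.066 − -34.700·12.598 = 11350.135776
x = (4096.597527·-91.066 − -34.700·1327.870714) / 11350.135776 = -28.808786
y = (-119.836·1327.870714 − 4096.597527·12.598) / 11350.135776 = -18.566796
|P − Q| = √((-28.808786 − -19.391)² + (-18.566796 − 32.149)²) = 51.582813

51.583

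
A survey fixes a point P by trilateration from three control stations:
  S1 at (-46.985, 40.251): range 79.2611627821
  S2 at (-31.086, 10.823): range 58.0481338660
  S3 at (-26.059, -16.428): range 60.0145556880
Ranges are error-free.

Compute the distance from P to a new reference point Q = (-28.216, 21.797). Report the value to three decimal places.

56.088

eq1: (x + 46.985)² + (y − 40.251)² = 79.2611627821²
eq2: (x + 31.086)² + (y − 10.823)² = 58.0481338660²
eq3: (x + 26.059)² + (y + 16.428)² = 60.0145556880²
eq3−eq2, eq3−eq1 (x²,y² cancel):
  -10.054·x + 54.502·y = 366.687109
  -41.852·x + 113.358·y = 198.197530
det = -10.054·113.358 − 54.502·-41.852 = 1141.316372
x = (366.687109·113.358 − 54.502·198.197530) / 1141.316372 = 26.955502
y = (-10.054·198.197530 − 366.687109·-41.852) / 1141.316372 = 11.700446
|P − Q| = √((26.955502 − -28.216)² + (11.700446 − 21.797)²) = 56.087744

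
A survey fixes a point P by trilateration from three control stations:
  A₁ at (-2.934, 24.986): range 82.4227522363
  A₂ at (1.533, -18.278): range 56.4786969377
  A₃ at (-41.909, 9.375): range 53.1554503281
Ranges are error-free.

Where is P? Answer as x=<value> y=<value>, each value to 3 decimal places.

eq1: (x + 2.934)² + (y − 24.986)² = 82.4227522363²
eq2: (x − 1.533)² + (y + 18.278)² = 56.4786969377²
eq3: (x + 41.909)² + (y − 9.375)² = 53.1554503281²
eq3−eq1, eq3−eq2 (x²,y² cancel):
  77.950·x + 31.222·y = -5179.354541
  86.884·x − 55.306·y = -1872.160841
det = 77.950·-55.306 − 31.222·86.884 = -7023.794948
x = (-5179.354541·-55.306 − 31.222·-1872.160841) / -7023.794948 = -49.104792
y = (77.950·-1872.160841 − -5179.354541·86.884) / -7023.794948 = -43.291142

x=-49.105 y=-43.291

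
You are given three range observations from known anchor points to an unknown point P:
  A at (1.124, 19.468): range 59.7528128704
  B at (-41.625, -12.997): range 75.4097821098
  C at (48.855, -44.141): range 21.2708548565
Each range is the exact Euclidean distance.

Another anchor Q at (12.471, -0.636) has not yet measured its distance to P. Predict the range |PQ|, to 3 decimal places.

eq1: (x − 1.124)² + (y − 19.468)² = 59.7528128704²
eq2: (x + 41.625)² + (y + 12.997)² = 75.4097821098²
eq3: (x − 48.855)² + (y + 44.141)² = 21.2708548565²
eq3−eq2, eq3−eq1 (x²,y² cancel):
  -180.960·x + 62.288·y = -7667.862244
  -95.462·x + 127.218·y = -7072.921886
det = -180.960·127.218 − 62.288·-95.462 = -17075.232224
x = (-7667.862244·127.218 − 62.288·-7072.921886) / -17075.232224 = 31.327945
y = (-180.960·-7072.921886 − -7667.862244·-95.462) / -17075.232224 = -32.088962
|P − Q| = √((31.327945 − 12.471)² + (-32.088962 − -0.636)²) = 36.672513

36.673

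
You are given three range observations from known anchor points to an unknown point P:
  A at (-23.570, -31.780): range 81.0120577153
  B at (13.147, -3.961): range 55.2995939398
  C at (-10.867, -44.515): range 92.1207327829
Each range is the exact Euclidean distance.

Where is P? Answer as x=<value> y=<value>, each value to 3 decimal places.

eq1: (x + 23.570)² + (y + 31.780)² = 81.0120577153²
eq2: (x − 13.147)² + (y + 3.961)² = 55.2995939398²
eq3: (x + 10.867)² + (y + 44.515)² = 92.1207327829²
eq2−eq1, eq2−eq3 (x²,y² cancel):
  -73.434·x − 55.638·y = -2127.928235
  -48.028·x − 81.108·y = -3517.040535
det = -73.434·-81.108 − -55.638·-48.028 = 3283.903008
x = (-2127.928235·-81.108 − -55.638·-3517.040535) / 3283.903008 = -7.030993
y = (-73.434·-3517.040535 − -2127.928235·-48.028) / 3283.903008 = 47.525830

x=-7.031 y=47.526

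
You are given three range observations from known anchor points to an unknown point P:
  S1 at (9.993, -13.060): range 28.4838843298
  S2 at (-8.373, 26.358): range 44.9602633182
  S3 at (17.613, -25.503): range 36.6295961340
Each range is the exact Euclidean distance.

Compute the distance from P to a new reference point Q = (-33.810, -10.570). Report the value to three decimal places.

eq1: (x − 9.993)² + (y + 13.060)² = 28.4838843298²
eq2: (x + 8.373)² + (y − 26.358)² = 44.9602633182²
eq3: (x − 17.613)² + (y + 25.503)² = 36.6295961340²
eq1−eq3, eq1−eq2 (x²,y² cancel):
  15.240·x − 24.886·y = 159.801483
  -36.732·x + 78.836·y = -715.665967
det = 15.240·78.836 − -24.886·-36.732 = 287.348088
x = (159.801483·78.836 − -24.886·-715.665967) / 287.348088 = -18.138118
y = (15.240·-715.665967 − 159.801483·-36.732) / 287.348088 = -17.528988
|P − Q| = √((-18.138118 − -33.810)² + (-17.528988 − -10.570)²) = 17.147460

17.147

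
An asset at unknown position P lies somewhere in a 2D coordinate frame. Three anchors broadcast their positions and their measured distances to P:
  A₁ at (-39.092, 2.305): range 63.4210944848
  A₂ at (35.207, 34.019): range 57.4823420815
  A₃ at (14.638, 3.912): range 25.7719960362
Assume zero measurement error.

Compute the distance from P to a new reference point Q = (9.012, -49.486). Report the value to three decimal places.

eq1: (x + 39.092)² + (y − 2.305)² = 63.4210944848²
eq2: (x − 35.207)² + (y − 34.019)² = 57.4823420815²
eq3: (x − 14.638)² + (y − 3.912)² = 25.7719960362²
eq2−eq3, eq2−eq1 (x²,y² cancel):
  -41.138·x − 60.214·y = 472.773449
  -148.598·x − 63.428·y = -1581.343295
det = -41.138·-63.428 − -60.214·-148.598 = -6338.378908
x = (472.773449·-63.428 − -60.214·-1581.343295) / -6338.378908 = 19.753644
y = (-41.138·-1581.343295 − 472.773449·-148.598) / -6338.378908 = -21.347176
|P − Q| = √((19.753644 − 9.012)² + (-21.347176 − -49.486)²) = 30.119368

30.119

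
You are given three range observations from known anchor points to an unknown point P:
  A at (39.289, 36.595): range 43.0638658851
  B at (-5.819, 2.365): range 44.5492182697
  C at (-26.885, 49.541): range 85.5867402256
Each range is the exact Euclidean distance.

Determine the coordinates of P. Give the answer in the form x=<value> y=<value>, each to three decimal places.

eq1: (x − 39.289)² + (y − 36.595)² = 43.0638658851²
eq2: (x + 5.819)² + (y − 2.365)² = 44.5492182697²
eq3: (x + 26.885)² + (y − 49.541)² = 85.5867402256²
eq1−eq2, eq1−eq3 (x²,y² cancel):
  -90.216·x − 68.460·y = -2973.501863
  -132.348·x + 25.892·y = -5176.299197
det = -90.216·25.892 − -68.460·-132.348 = -11396.416752
x = (-2973.501863·25.892 − -68.460·-5176.299197) / -11396.416752 = 37.850437
y = (-90.216·-5176.299197 − -2973.501863·-132.348) / -11396.416752 = -6.444831

x=37.850 y=-6.445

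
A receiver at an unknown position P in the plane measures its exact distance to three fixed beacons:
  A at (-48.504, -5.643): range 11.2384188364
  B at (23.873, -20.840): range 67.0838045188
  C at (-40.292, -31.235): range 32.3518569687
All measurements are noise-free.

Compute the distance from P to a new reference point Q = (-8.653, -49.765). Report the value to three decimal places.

59.504

eq1: (x + 48.504)² + (y + 5.643)² = 11.2384188364²
eq2: (x − 23.873)² + (y + 20.840)² = 67.0838045188²
eq3: (x + 40.292)² + (y + 31.235)² = 32.3518569687²
eq3−eq1, eq3−eq2 (x²,y² cancel):
  -16.424·x + 51.184·y = 705.751567
  128.330·x + 20.790·y = -5048.438939
det = -16.424·20.790 − 51.184·128.330 = -6909.897680
x = (705.751567·20.790 − 51.184·-5048.438939) / -6909.897680 = -39.518946
y = (-16.424·-5048.438939 − 705.751567·128.330) / -6909.897680 = 1.107620
|P − Q| = √((-39.518946 − -8.653)² + (1.107620 − -49.765)²) = 59.504034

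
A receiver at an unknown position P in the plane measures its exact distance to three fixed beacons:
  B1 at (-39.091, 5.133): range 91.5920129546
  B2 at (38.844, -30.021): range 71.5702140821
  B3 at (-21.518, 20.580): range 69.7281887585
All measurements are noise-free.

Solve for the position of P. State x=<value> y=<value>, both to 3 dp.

eq1: (x + 39.091)² + (y − 5.133)² = 91.5920129546²
eq2: (x − 38.844)² + (y + 30.021)² = 71.5702140821²
eq3: (x + 21.518)² + (y − 20.580)² = 69.7281887585²
eq2−eq3, eq2−eq1 (x²,y² cancel):
  -120.724·x + 101.202·y = -1263.280817
  -155.870·x + 70.308·y = -4122.464100
det = -120.724·70.308 − 101.202·-155.870 = 7286.492748
x = (-1263.280817·70.308 − 101.202·-4122.464100) / 7286.492748 = 45.067342
y = (-120.724·-4122.464100 − -1263.280817·-155.870) / 7286.492748 = 41.278127

x=45.067 y=41.278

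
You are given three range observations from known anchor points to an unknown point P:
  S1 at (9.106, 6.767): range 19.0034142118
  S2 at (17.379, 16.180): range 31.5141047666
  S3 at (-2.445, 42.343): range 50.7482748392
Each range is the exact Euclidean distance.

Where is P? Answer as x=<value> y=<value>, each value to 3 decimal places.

eq1: (x − 9.106)² + (y − 6.767)² = 19.0034142118²
eq2: (x − 17.379)² + (y − 16.180)² = 31.5141047666²
eq3: (x + 2.445)² + (y − 42.343)² = 50.7482748392²
eq1−eq2, eq1−eq3 (x²,y² cancel):
  16.546·x + 18.826·y = -196.898532
  -23.102·x + 71.152·y = -544.061498
det = 16.546·71.152 − 18.826·-23.102 = 1612.199244
x = (-196.898532·71.152 − 18.826·-544.061498) / 1612.199244 = -2.336698
y = (16.546·-544.061498 − -196.898532·-23.102) / 1612.199244 = -8.405159

x=-2.337 y=-8.405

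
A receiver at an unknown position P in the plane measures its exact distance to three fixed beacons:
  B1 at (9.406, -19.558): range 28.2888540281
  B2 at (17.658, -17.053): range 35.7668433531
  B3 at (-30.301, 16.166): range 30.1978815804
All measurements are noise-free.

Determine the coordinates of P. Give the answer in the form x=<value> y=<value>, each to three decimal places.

x=-17.634 y=-11.247

eq1: (x − 9.406)² + (y + 19.558)² = 28.2888540281²
eq2: (x − 17.658)² + (y + 17.053)² = 35.7668433531²
eq3: (x + 30.301)² + (y − 16.166)² = 30.1978815804²
eq3−eq1, eq3−eq2 (x²,y² cancel):
  79.414·x − 71.448·y = -596.849167
  95.918·x − 66.438·y = -944.235416
det = 79.414·-66.438 − -71.448·95.918 = 1577.041932
x = (-596.849167·-66.438 − -71.448·-944.235416) / 1577.041932 = -17.634450
y = (79.414·-944.235416 − -596.849167·95.918) / 1577.041932 = -11.246963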